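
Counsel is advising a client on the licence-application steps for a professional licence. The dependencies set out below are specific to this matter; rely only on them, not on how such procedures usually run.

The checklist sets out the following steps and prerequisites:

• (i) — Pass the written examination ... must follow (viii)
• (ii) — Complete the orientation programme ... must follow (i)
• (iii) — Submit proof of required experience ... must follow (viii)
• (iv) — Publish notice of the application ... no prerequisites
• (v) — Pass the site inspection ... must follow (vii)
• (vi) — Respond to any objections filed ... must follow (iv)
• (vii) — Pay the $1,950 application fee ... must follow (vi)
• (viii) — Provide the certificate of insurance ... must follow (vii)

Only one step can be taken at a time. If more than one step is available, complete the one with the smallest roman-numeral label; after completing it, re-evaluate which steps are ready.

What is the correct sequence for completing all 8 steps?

(iv) has no prerequisites → (iv) first.
(vi) needed (iv), now all done → (vi).
(vii) is the only step now ready → (vii).
(v) and (viii) are both available; (v) has the earlier label → (v).
(viii) is the only step now ready → (viii).
Ready: (i) and (iii). (i) has the earlier label → (i).
(ii) now also ready, so the ready set is {(ii), (iii)}; (ii) has the earlier label → (ii).
(iii) needed (viii), now all done → (iii).

(iv), (vi), (vii), (v), (viii), (i), (ii), (iii)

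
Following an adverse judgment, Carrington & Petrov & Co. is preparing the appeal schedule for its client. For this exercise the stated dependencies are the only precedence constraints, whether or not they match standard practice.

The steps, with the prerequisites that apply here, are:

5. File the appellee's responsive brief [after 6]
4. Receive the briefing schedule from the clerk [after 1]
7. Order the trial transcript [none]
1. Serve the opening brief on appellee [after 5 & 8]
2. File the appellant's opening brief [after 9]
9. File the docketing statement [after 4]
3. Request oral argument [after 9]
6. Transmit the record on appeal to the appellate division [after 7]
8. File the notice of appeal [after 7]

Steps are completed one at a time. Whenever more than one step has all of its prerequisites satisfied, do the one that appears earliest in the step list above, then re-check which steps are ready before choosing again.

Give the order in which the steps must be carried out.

7, 6, 5, 8, 1, 4, 9, 2, 3

Only 7 has no prerequisites, so it is first.
Now 6 and 8 have their prerequisites met. 6 is listed earlier, so 6 next.
5 now also ready, so the ready set is {5, 8}; 5 is listed earlier → 5.
Next only 8 has its prerequisites met → 8.
1 is the only step now ready → 1.
That leaves 4 as the only ready step → 4.
9 needed 4, now all done → 9.
Now 2 and 3 have their prerequisites met. 2 is listed earlier, so 2 next.
3 is the only step now ready → 3.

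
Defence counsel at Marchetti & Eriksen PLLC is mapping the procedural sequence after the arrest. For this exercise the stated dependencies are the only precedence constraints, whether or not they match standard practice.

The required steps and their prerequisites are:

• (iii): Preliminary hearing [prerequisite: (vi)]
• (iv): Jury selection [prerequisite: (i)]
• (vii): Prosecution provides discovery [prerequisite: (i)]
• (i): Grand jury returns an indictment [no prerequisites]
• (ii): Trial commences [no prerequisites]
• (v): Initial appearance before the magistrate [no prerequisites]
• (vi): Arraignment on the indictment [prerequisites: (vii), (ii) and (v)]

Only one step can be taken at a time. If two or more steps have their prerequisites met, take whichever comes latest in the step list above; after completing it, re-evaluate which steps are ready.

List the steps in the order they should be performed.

(v) → (ii) → (i) → (vii) → (vi) → (iv) → (iii)

(v), (ii) and (i) have no prerequisites; (v) is listed later, so (v) is first.
(ii) and (i) are both available; (ii) is listed later → (ii).
That leaves (i) as the only ready step → (i).
Now (vii) and (iv) have their prerequisites met. (vii) is listed later, so (vii) next.
(vi) now also ready, so the ready set is {(vi), (iv)}; (vi) is listed later → (vi).
Now (iv) and (iii) have their prerequisites met. (iv) is listed later, so (iv) next.
(iii) is the only step now ready → (iii).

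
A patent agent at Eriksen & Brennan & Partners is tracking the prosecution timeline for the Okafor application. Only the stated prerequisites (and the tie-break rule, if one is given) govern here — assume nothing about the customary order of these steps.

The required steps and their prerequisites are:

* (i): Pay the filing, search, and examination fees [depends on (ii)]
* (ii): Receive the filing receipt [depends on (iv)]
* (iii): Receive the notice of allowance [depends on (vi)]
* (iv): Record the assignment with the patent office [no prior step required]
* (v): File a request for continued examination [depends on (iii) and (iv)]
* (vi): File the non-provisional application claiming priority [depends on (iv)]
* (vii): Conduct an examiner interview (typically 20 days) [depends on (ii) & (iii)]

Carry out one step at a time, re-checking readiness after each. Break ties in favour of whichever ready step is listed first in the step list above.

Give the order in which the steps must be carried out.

(iv) has no prerequisites → (iv) first.
Now (ii) and (vi) have their prerequisites met. (ii) is listed earlier, so (ii) next.
(i) and (vi) are both available; (i) is listed earlier → (i).
(vi) is the only step now ready → (vi).
(iii) needed (vi), now all done → (iii).
Ready: (v) and (vii). (v) is listed earlier → (v).
(vii) is the only step now ready → (vii).

(iv) → (ii) → (i) → (vi) → (iii) → (v) → (vii)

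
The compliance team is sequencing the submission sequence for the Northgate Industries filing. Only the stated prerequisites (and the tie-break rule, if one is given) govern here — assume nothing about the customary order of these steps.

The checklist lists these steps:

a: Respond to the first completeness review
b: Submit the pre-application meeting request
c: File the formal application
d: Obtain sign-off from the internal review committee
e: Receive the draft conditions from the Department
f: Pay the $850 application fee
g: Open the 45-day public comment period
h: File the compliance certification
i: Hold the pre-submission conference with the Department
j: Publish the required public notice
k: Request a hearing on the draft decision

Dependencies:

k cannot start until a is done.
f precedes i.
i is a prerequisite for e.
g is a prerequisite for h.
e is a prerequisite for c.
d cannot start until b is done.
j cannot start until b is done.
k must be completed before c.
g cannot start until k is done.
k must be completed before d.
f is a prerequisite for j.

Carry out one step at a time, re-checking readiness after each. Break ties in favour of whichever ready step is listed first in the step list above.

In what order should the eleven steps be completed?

a b f i e j k c d g h

Nothing is required for a, b and f. a is listed earlier → a first.
b, f and k are all available; b is listed earlier → b.
Ready: f and k. f is listed earlier → f.
Ready: i, j and k. i is listed earlier → i.
Ready: e, j and k. e is listed earlier → e.
Now j and k have their prerequisites met. j is listed earlier, so j next.
That leaves k as the only ready step → k.
c, d and g are all available; c is listed earlier → c.
Ready: d and g. d is listed earlier → d.
That leaves g as the only ready step → g.
h needed g, now all done → h.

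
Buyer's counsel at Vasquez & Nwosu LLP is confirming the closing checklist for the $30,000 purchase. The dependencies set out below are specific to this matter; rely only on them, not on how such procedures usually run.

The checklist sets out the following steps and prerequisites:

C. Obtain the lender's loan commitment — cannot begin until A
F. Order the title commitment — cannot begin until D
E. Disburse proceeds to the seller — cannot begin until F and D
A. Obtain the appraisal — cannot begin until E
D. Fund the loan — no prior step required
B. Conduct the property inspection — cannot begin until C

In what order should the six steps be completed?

D, F, E, A, C, B

Only D has no prerequisites, so it is first.
That leaves F as the only ready step → F.
E needed F and D, now all done → E.
That leaves A as the only ready step → A.
C needed A, now all done → C.
B needed C, now all done → B.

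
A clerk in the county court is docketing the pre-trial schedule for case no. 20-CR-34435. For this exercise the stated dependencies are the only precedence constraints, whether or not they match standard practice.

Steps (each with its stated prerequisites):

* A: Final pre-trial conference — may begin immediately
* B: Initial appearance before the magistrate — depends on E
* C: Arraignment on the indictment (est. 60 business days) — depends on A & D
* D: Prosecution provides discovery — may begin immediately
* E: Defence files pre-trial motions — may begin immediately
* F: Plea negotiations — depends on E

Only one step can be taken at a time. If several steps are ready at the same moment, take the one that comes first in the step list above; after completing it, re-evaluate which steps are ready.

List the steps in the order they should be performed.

A D C E B F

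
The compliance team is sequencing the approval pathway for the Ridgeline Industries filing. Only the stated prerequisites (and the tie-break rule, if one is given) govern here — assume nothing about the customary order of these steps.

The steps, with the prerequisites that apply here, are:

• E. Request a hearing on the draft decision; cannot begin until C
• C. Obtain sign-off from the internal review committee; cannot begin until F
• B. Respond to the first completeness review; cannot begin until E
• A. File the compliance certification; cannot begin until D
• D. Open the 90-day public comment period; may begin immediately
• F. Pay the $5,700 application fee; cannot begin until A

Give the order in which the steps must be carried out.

D, A, F, C, E, B

D is the only step with nothing outstanding, so it goes first.
Next only A has its prerequisites met → A.
F needed A, now all done → F.
C needed F, now all done → C.
E needed C, now all done → E.
Next only B has its prerequisites met → B.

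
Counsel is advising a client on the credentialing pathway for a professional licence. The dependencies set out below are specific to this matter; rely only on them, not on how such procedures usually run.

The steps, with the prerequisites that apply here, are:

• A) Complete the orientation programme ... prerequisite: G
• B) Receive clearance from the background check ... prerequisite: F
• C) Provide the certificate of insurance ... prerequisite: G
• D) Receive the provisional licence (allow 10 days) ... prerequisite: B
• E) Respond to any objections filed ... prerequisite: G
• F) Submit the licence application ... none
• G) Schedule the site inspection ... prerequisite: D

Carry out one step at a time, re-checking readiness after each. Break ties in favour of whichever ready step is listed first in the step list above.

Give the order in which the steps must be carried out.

F, B, D, G, A, C, E

Only F has no prerequisites, so it is first.
B is the only step now ready → B.
Next only D has its prerequisites met → D.
G needed D, now all done → G.
Ready: A, C and E. A is listed earlier → A.
Ready: C and E. C is listed earlier → C.
E is the only step now ready → E.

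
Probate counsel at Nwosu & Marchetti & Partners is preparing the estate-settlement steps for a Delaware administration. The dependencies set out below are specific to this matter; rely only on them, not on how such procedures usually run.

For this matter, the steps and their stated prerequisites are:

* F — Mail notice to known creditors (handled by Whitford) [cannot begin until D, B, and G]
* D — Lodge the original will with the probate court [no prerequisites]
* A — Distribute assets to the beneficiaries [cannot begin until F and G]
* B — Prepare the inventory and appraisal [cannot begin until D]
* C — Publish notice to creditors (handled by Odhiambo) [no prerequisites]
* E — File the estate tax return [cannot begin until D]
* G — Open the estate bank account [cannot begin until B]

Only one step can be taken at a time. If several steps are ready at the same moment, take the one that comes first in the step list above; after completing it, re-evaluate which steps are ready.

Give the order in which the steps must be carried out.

D and C have no prerequisites; D is listed earlier, so D is first.
B and E now also ready, so the ready set is {B, C, E}; B is listed earlier → B.
G now also ready, so the ready set is {C, E, G}; C is listed earlier → C.
Ready: E and G. E is listed earlier → E.
Next only G has its prerequisites met → G.
Next only F has its prerequisites met → F.
That leaves A as the only ready step → A.

D B C E G F A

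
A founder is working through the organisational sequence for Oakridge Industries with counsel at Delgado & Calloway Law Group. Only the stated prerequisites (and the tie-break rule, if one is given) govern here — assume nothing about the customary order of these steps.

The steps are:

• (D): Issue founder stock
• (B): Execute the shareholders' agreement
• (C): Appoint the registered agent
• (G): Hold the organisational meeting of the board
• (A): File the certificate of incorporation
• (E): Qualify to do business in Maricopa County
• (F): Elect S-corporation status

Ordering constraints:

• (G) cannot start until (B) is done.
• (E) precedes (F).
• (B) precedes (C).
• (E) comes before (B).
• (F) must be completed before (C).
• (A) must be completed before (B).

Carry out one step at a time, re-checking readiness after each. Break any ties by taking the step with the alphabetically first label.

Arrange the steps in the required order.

Nothing is required for (A), (D) and (E). (A) has the earlier label → (A) first.
(D) and (E) are both available; (D) has the earlier label → (D).
(E) is the only step now ready → (E).
(B) and (F) are both available; (B) has the earlier label → (B).
Now (F) and (G) have their prerequisites met. (F) has the earlier label, so (F) next.
(C) now also ready, so the ready set is {(C), (G)}; (C) has the earlier label → (C).
(G) needed (B), now all done → (G).

(A) (D) (E) (B) (F) (C) (G)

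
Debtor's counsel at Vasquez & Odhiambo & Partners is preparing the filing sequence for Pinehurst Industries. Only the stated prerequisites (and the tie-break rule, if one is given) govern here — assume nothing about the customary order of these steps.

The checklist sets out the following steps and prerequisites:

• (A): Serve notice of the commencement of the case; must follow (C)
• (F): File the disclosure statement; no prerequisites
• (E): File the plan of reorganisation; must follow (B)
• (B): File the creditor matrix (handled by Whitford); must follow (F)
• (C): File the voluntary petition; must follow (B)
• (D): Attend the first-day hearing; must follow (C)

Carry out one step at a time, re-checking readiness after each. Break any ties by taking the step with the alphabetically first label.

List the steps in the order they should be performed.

(F) has no prerequisites → (F) first.
(B) needed (F), now all done → (B).
Ready: (C) and (E). (C) has the earlier label → (C).
(A) and (D) now also ready, so the ready set is {(A), (D), (E)}; (A) has the earlier label → (A).
Ready: (D) and (E). (D) has the earlier label → (D).
Next only (E) has its prerequisites met → (E).

(F) → (B) → (C) → (A) → (D) → (E)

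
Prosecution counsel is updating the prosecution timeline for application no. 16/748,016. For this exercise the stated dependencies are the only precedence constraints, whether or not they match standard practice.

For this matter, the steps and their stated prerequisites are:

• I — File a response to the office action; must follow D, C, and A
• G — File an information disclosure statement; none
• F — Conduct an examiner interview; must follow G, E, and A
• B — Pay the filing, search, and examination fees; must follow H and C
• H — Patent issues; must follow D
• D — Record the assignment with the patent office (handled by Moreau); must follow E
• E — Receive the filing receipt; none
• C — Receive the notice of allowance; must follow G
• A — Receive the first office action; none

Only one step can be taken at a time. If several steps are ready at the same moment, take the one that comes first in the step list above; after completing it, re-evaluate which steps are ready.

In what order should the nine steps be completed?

Nothing is required for G, E and A. G is listed earlier → G first.
Now E, C and A have their prerequisites met. E is listed earlier, so E next.
Now D, C and A have their prerequisites met. D is listed earlier, so D next.
Ready: H, C and A. H is listed earlier → H.
Ready: C and A. C is listed earlier → C.
B now also ready, so the ready set is {B, A}; B is listed earlier → B.
Next only A has its prerequisites met → A.
Now I and F have their prerequisites met. I is listed earlier, so I next.
F is the only step now ready → F.

G → E → D → H → C → B → A → I → F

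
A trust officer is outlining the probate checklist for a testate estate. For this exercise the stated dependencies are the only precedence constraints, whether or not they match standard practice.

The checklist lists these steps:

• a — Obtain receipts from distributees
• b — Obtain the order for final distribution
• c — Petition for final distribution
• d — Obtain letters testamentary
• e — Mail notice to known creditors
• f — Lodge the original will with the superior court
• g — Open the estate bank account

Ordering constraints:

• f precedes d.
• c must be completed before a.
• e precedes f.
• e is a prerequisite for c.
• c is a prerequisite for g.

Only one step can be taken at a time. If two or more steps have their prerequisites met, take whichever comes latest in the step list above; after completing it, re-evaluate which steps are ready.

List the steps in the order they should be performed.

e and b have no prerequisites; e is listed later, so e is first.
Ready: f, c and b. f is listed later → f.
d now also ready, so the ready set is {d, c, b}; d is listed later → d.
c and b are both available; c is listed later → c.
g and a now also ready, so the ready set is {g, b, a}; g is listed later → g.
Now b and a have their prerequisites met. b is listed later, so b next.
a needed c, now all done → a.

e, f, d, c, g, b, a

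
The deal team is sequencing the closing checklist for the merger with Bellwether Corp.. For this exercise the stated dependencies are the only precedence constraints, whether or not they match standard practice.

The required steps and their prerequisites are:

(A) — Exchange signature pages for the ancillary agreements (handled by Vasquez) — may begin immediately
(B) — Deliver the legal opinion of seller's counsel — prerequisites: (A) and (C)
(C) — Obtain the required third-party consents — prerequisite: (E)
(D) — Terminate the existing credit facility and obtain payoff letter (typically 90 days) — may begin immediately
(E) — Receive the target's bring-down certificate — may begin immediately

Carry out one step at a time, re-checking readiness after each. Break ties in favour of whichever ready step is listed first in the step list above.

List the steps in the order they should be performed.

Nothing is required for (A), (D) and (E). (A) is listed earlier → (A) first.
(D) and (E) are both available; (D) is listed earlier → (D).
That leaves (E) as the only ready step → (E).
Next only (C) has its prerequisites met → (C).
That leaves (B) as the only ready step → (B).

(A) → (D) → (E) → (C) → (B)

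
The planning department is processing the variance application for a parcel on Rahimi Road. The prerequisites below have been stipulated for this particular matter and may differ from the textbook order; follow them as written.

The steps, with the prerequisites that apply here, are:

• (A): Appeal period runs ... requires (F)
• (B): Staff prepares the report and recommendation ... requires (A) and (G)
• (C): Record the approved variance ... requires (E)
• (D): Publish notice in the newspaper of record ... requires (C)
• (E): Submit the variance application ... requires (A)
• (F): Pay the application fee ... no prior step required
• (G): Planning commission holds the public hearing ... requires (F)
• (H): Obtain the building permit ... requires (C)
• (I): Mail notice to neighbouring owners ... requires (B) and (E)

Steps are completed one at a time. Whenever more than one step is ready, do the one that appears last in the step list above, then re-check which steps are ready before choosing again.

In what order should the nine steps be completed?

(F), (G), (A), (E), (C), (H), (D), (B), (I)

Only (F) has no prerequisites, so it is first.
Ready: (G) and (A). (G) is listed later → (G).
(A) needed (F), now all done → (A).
Now (E) and (B) have their prerequisites met. (E) is listed later, so (E) next.
(C) now also ready, so the ready set is {(C), (B)}; (C) is listed later → (C).
(H) and (D) now also ready, so the ready set is {(H), (D), (B)}; (H) is listed later → (H).
Now (D) and (B) have their prerequisites met. (D) is listed later, so (D) next.
Next only (B) has its prerequisites met → (B).
(I) needed (E) and (B), now all done → (I).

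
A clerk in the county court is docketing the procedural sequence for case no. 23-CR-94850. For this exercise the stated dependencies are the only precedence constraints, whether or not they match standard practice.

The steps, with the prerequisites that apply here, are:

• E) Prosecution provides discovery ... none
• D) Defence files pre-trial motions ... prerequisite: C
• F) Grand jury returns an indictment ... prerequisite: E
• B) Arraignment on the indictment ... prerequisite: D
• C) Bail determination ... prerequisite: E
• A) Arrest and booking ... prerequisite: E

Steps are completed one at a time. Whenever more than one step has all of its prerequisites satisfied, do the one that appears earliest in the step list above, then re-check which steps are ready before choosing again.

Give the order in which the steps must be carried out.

E, F, C, D, B, A

Only E has no prerequisites, so it is first.
Now F, C and A have their prerequisites met. F is listed earlier, so F next.
C and A are both available; C is listed earlier → C.
Ready: D and A. D is listed earlier → D.
B now also ready, so the ready set is {B, A}; B is listed earlier → B.
That leaves A as the only ready step → A.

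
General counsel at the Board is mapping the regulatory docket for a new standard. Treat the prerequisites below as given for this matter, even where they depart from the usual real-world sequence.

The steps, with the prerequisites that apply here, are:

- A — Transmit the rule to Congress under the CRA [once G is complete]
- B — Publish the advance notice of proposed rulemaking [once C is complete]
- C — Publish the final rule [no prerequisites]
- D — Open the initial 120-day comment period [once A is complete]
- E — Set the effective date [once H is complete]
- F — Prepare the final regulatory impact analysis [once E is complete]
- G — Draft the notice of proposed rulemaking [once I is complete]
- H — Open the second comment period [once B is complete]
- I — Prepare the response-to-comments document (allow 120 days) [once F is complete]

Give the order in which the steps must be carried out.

C, B, H, E, F, I, G, A, D

C is the only step with nothing outstanding, so it goes first.
B needed C, now all done → B.
That leaves H as the only ready step → H.
E needed H, now all done → E.
F needed E, now all done → F.
That leaves I as the only ready step → I.
G needed I, now all done → G.
That leaves A as the only ready step → A.
Next only D has its prerequisites met → D.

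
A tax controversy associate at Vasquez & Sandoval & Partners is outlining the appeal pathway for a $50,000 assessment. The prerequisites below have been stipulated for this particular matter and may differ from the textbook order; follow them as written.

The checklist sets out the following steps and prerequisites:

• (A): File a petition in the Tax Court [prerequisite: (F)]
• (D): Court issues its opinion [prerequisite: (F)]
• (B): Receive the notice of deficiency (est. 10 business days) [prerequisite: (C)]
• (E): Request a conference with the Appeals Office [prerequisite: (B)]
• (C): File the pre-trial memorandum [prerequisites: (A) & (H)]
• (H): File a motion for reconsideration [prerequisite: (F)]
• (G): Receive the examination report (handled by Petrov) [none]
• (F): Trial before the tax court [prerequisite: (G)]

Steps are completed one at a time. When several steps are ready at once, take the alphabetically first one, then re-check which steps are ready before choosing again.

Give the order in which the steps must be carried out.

(G) has no prerequisites → (G) first.
Next only (F) has its prerequisites met → (F).
Now (A), (D) and (H) have their prerequisites met. (A) has the earlier label, so (A) next.
Now (D) and (H) have their prerequisites met. (D) has the earlier label, so (D) next.
(H) needed (F), now all done → (H).
(C) needed (A) and (H), now all done → (C).
That leaves (B) as the only ready step → (B).
Next only (E) has its prerequisites met → (E).

(G) → (F) → (A) → (D) → (H) → (C) → (B) → (E)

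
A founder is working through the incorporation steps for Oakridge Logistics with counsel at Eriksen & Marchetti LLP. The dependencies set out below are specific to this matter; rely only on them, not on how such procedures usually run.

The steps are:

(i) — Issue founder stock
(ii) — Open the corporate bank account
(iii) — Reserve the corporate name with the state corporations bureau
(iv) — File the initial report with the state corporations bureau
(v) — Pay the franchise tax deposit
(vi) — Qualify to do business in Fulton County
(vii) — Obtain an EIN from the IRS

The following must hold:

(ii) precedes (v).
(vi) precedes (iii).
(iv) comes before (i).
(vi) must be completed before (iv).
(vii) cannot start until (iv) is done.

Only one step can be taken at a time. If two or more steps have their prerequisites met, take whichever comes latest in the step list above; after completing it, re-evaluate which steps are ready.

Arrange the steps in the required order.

(vi) → (iv) → (vii) → (iii) → (ii) → (v) → (i)

(vi) and (ii) have no prerequisites; (vi) is listed later, so (vi) is first.
(iv) and (iii) now also ready, so the ready set is {(iv), (iii), (ii)}; (iv) is listed later → (iv).
(vii) and (i) now also ready, so the ready set is {(vii), (iii), (ii), (i)}; (vii) is listed later → (vii).
Now (iii), (ii) and (i) have their prerequisites met. (iii) is listed later, so (iii) next.
Now (ii) and (i) have their prerequisites met. (ii) is listed later, so (ii) next.
(v) now also ready, so the ready set is {(v), (i)}; (v) is listed later → (v).
Next only (i) has its prerequisites met → (i).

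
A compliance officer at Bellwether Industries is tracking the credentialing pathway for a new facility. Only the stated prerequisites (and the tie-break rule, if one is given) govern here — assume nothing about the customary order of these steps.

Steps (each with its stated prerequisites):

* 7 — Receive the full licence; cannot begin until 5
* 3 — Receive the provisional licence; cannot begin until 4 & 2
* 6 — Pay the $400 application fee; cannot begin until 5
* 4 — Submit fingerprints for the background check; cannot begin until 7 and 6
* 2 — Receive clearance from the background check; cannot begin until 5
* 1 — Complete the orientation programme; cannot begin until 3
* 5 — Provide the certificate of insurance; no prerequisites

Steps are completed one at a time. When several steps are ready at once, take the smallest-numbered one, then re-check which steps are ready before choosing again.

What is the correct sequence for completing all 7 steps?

5, 2, 6, 7, 4, 3, 1

5 is the only step with nothing outstanding, so it goes first.
2, 6 and 7 are all available; 2 has the earlier label → 2.
6 and 7 are both available; 6 has the earlier label → 6.
7 needed 5, now all done → 7.
4 is the only step now ready → 4.
3 needed 2 and 4, now all done → 3.
1 needed 3, now all done → 1.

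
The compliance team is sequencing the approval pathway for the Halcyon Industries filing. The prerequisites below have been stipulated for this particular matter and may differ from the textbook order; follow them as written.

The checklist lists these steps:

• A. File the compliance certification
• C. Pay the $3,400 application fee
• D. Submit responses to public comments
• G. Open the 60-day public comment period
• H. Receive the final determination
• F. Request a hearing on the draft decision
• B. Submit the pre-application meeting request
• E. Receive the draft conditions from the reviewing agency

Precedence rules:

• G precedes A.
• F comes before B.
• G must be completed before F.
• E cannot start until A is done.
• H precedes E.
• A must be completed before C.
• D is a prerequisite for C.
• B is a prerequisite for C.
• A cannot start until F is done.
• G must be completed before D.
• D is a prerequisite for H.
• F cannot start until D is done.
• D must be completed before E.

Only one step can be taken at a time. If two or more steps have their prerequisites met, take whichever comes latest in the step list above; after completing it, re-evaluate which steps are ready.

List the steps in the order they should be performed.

G is the only step with nothing outstanding, so it goes first.
That leaves D as the only ready step → D.
Ready: F and H. F is listed later → F.
Ready: B, H and A. B is listed later → B.
Now H and A have their prerequisites met. H is listed later, so H next.
A needed F and G, now all done → A.
Now E and C have their prerequisites met. E is listed later, so E next.
C needed B, D and A, now all done → C.

G, D, F, B, H, A, E, C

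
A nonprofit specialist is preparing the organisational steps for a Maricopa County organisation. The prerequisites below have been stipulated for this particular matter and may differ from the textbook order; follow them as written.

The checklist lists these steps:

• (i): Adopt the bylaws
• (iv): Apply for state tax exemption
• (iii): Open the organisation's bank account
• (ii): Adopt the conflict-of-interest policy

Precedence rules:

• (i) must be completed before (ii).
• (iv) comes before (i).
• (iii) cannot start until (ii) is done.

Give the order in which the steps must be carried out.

(iv), (i), (ii), (iii)

Only (iv) has no prerequisites, so it is first.
(i) is the only step now ready → (i).
Next only (ii) has its prerequisites met → (ii).
That leaves (iii) as the only ready step → (iii).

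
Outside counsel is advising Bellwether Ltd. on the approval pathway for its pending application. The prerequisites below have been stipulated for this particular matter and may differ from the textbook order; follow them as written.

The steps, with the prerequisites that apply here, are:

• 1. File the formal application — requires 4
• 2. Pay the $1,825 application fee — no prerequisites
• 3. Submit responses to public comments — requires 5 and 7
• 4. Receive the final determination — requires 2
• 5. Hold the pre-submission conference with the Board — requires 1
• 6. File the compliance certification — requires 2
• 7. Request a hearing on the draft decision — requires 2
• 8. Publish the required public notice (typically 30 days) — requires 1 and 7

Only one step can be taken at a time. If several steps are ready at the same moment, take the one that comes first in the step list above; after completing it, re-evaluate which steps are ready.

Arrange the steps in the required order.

Only 2 has no prerequisites, so it is first.
4, 6 and 7 are all available; 4 is listed earlier → 4.
1 now also ready, so the ready set is {1, 6, 7}; 1 is listed earlier → 1.
Ready: 5, 6 and 7. 5 is listed earlier → 5.
6 and 7 are both available; 6 is listed earlier → 6.
Next only 7 has its prerequisites met → 7.
Ready: 3 and 8. 3 is listed earlier → 3.
8 is the only step now ready → 8.

2, 4, 1, 5, 6, 7, 3, 8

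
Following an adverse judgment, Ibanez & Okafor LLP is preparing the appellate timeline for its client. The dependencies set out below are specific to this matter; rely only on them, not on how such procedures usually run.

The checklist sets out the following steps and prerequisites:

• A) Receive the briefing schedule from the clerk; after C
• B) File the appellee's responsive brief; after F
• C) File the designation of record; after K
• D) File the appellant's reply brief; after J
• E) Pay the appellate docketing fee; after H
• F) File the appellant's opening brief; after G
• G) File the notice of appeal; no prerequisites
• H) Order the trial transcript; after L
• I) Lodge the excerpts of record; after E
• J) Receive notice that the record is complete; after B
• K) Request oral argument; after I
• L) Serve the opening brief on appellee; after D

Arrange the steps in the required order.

G has no prerequisites → G first.
F needed G, now all done → F.
B needed F, now all done → B.
J needed B, now all done → J.
D is the only step now ready → D.
L needed D, now all done → L.
H needed L, now all done → H.
Next only E has its prerequisites met → E.
Next only I has its prerequisites met → I.
K needed I, now all done → K.
C is the only step now ready → C.
A needed C, now all done → A.

G F B J D L H E I K C A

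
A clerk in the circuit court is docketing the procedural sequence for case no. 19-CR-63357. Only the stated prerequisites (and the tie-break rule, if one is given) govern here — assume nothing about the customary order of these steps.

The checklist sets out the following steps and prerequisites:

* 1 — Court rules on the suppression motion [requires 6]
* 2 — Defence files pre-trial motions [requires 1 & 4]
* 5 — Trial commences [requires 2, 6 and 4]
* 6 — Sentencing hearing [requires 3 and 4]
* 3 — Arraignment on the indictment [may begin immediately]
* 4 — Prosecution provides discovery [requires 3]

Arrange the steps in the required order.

3 is the only step with nothing outstanding, so it goes first.
4 needed 3, now all done → 4.
Next only 6 has its prerequisites met → 6.
That leaves 1 as the only ready step → 1.
2 is the only step now ready → 2.
Next only 5 has its prerequisites met → 5.

3, 4, 6, 1, 2, 5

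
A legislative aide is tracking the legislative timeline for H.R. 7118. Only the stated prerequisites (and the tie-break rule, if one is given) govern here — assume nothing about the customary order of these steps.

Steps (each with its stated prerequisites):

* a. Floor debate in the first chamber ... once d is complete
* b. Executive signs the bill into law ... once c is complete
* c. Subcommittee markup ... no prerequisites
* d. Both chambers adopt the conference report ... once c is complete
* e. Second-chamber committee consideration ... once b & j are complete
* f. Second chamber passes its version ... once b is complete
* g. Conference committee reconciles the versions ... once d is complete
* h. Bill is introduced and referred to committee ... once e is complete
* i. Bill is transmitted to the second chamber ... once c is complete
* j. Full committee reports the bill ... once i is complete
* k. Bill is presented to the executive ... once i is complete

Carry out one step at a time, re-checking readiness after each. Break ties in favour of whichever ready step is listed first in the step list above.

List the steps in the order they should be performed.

c → b → d → a → f → g → i → j → e → h → k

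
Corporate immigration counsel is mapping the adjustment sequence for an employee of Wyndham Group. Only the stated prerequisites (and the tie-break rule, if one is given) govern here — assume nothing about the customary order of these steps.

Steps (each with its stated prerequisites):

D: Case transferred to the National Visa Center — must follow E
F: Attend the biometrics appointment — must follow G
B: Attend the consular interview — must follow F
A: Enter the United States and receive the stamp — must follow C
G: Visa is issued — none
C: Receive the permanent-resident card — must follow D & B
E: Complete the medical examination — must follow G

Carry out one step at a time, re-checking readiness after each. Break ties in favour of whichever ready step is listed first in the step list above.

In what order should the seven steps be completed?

Only G has no prerequisites, so it is first.
F and E are both available; F is listed earlier → F.
Now B and E have their prerequisites met. B is listed earlier, so B next.
E needed G, now all done → E.
Next only D has its prerequisites met → D.
C is the only step now ready → C.
That leaves A as the only ready step → A.

G F B E D C A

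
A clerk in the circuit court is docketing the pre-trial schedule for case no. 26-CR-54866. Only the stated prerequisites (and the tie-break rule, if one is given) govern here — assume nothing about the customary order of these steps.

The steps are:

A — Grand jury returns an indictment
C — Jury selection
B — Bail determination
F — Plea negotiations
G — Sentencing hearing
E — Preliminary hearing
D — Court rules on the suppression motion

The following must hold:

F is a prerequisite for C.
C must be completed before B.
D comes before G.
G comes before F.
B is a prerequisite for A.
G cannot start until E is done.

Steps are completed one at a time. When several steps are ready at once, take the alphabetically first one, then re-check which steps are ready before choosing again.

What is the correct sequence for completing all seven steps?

D, E, G, F, C, B, A

Nothing is required for D and E. D has the earlier label → D first.
Next only E has its prerequisites met → E.
G needed D and E, now all done → G.
That leaves F as the only ready step → F.
That leaves C as the only ready step → C.
Next only B has its prerequisites met → B.
A needed B, now all done → A.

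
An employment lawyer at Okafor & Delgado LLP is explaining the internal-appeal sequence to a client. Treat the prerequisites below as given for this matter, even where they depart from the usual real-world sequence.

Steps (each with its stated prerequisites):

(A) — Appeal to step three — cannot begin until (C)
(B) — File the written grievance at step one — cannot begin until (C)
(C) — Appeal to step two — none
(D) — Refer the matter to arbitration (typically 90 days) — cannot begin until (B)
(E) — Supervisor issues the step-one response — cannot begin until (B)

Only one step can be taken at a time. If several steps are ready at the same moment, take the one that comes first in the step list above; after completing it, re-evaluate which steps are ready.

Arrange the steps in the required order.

(C), (A), (B), (D), (E)

(C) has no prerequisites → (C) first.
(A) and (B) are both available; (A) is listed earlier → (A).
(B) is the only step now ready → (B).
(D) and (E) are both available; (D) is listed earlier → (D).
That leaves (E) as the only ready step → (E).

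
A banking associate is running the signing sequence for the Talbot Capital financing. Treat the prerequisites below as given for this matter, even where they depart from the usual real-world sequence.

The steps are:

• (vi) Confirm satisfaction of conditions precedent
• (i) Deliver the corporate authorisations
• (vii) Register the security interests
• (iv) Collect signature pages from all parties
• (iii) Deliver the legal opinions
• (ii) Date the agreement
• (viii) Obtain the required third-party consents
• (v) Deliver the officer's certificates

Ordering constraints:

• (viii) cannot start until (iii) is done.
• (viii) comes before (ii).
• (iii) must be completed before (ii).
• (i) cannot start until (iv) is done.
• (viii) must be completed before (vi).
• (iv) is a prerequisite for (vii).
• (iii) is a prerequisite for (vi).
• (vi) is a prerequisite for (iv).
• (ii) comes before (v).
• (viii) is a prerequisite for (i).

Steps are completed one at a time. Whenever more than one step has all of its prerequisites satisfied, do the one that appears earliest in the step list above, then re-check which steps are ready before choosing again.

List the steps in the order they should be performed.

(iii) (viii) (vi) (iv) (i) (vii) (ii) (v)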